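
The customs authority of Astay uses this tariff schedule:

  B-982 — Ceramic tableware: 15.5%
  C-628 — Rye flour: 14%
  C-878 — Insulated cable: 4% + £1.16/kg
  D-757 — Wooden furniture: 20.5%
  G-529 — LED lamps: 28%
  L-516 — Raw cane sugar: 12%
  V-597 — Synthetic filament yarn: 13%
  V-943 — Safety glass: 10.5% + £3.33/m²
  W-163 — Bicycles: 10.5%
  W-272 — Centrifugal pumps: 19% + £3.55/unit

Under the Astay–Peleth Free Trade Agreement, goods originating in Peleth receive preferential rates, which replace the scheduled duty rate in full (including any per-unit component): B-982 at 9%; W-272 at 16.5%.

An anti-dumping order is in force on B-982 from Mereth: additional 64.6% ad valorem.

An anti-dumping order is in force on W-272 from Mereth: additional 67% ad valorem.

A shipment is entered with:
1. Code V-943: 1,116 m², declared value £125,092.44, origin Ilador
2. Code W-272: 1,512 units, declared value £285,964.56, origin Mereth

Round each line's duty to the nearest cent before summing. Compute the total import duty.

Line 1 (V-943, Ilador, 1,116 m², £125,092.44):
Base rate for V-943 is 10.5% + £3.33/m².
Duty = £125,092.44 × 10.5% + 1,116 × £3.33 = £16,850.99.
Line 2 (W-272, Mereth, 1,512 units, £285,964.56):
Base rate for W-272 is 19% + £3.55/unit.
W-272 has an FTA preferential rate, but origin Mereth is not Peleth; base rate stands.
Additional duty on W-272 from Mereth: +67%. Applied ad valorem rate: 19% + 67% = 86%.
Duty = £285,964.56 × 86% + 1,512 × £3.55 = £251,297.12.
Total = £16,850.99 + £251,297.12 = £268,148.11.

£268,148.11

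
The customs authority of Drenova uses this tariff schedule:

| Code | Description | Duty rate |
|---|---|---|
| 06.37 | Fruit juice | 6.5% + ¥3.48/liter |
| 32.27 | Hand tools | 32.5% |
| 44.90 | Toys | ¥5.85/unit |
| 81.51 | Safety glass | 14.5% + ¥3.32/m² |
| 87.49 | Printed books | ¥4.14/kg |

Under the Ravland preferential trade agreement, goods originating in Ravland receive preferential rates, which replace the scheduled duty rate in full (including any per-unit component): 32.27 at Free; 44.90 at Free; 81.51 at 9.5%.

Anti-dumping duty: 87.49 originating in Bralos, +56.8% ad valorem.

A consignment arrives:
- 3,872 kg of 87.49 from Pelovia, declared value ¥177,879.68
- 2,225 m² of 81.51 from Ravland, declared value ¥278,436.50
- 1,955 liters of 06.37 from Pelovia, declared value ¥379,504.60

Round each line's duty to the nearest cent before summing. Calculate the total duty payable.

Line 1 (87.49, Pelovia, 3,872 kg, ¥177,879.68):
Base rate for 87.49 is ¥4.14/kg.
The additional-duty order on 87.49 targets Bralos, not Pelovia; it does not apply.
Duty = 3,872 × ¥4.14 = ¥16,030.08.
Line 2 (81.51, Ravland, 2,225 m², ¥278,436.50):
Base rate for 81.51 is 14.5% + ¥3.32/m².
Origin Ravland qualifies under the Drenova–Ravland agreement and 81.51 is covered: preferential rate 9.5% applies instead.
Duty = ¥278,436.50 × 9.5% = ¥26,451.47.
Line 3 (06.37, Pelovia, 1,955 liters, ¥379,504.60):
Base rate for 06.37 is 6.5% + ¥3.48/liter.
Duty = ¥379,504.60 × 6.5% + 1,955 × ¥3.48 = ¥31,471.20.
Total = ¥16,030.08 + ¥26,451.47 + ¥31,471.20 = ¥73,952.75.

¥73,952.75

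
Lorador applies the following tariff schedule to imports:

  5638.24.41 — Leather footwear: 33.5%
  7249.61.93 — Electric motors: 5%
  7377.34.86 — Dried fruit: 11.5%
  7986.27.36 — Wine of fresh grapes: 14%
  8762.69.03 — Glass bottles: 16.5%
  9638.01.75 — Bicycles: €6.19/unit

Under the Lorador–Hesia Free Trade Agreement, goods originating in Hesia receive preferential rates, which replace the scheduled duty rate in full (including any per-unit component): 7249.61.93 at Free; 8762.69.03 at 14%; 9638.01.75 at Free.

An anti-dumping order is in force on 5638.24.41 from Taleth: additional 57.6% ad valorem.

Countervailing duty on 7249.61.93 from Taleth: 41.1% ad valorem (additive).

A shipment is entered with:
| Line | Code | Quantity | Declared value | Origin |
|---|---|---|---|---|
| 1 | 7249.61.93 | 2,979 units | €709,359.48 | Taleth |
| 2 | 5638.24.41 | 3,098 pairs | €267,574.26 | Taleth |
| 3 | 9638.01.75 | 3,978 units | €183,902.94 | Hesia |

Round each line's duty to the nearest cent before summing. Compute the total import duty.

€570,774.87

Line 1 (7249.61.93, Taleth, 2,979 units, €709,359.48):
Base rate for 7249.61.93 is 5%.
7249.61.93 has an FTA preferential rate, but origin Taleth is not Hesia; base rate stands.
Additional duty on 7249.61.93 from Taleth: +41.1%. Applied ad valorem rate: 5% + 41.1% = 46.1%.
Duty = €709,359.48 × 46.1% = €327,014.72.
Line 2 (5638.24.41, Taleth, 3,098 pairs, €267,574.26):
Base rate for 5638.24.41 is 33.5%.
Additional duty on 5638.24.41 from Taleth: +57.6%. Applied ad valorem rate: 33.5% + 57.6% = 91.1%.
Duty = €267,574.26 × 91.1% = €243,760.15.
Line 3 (9638.01.75, Hesia, 3,978 units, €183,902.94):
Base rate for 9638.01.75 is €6.19/unit.
Origin Hesia qualifies under the Lorador–Hesia agreement and 9638.01.75 is covered: preferential rate Free applies instead.
Duty = €183,902.94 × 0% = €0.00.
Total = €327,014.72 + €243,760.15 + €0.00 = €570,774.87.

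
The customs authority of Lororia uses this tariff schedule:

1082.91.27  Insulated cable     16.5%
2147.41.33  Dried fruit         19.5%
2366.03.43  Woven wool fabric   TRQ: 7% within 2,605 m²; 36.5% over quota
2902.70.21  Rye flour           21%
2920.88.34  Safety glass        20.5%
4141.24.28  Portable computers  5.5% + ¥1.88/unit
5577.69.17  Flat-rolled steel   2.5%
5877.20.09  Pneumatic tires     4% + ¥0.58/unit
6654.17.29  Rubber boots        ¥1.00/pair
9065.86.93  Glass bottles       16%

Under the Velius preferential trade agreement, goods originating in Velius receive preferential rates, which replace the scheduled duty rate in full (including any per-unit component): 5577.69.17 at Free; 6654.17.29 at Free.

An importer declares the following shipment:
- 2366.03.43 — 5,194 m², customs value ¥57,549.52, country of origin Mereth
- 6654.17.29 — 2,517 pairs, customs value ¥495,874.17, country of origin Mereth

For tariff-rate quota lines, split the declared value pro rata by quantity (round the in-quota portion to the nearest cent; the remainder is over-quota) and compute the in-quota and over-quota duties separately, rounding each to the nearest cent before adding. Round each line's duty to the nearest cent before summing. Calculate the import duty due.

¥15,007.87

Line 1 (2366.03.43, Mereth, 5,194 m², ¥57,549.52):
Code 2366.03.43 is under a tariff-rate quota (threshold 2,605 m²). In-quota: 2,605 m² at 7%; over-quota: 2,589 m² at 36.5%.
Pro-rata value split: in-quota = ¥57,549.52 × 2,605/5,194 = ¥28,863.40; over-quota = ¥57,549.52 − ¥28,863.40 = ¥28,686.12.
In-quota duty = ¥28,863.40 × 7% = ¥2,020.44. Over-quota duty = ¥28,686.12 × 36.5% = ¥10,470.43.
Line duty = ¥2,020.44 + ¥10,470.43 = ¥12,490.87.
Line 2 (6654.17.29, Mereth, 2,517 pairs, ¥495,874.17):
Base rate for 6654.17.29 is ¥1.00/pair.
6654.17.29 has an FTA preferential rate, but origin Mereth is not Velius; base rate stands.
Duty = 2,517 × ¥1.00 = ¥2,517.00.
Total = ¥12,490.87 + ¥2,517.00 = ¥15,007.87.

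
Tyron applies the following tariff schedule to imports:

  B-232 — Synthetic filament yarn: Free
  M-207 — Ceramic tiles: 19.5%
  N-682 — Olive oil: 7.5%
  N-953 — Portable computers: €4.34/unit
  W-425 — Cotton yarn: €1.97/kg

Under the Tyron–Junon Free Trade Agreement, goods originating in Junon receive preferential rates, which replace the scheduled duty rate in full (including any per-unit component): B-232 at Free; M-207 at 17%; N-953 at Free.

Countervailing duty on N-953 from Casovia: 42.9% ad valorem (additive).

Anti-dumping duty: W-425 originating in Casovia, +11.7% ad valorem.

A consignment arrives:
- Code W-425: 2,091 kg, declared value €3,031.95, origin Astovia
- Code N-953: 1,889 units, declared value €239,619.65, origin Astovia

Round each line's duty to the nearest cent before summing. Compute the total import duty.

€12,317.53

Line 1 (W-425, Astovia, 2,091 kg, €3,031.95):
Base rate for W-425 is €1.97/kg.
The additional-duty order on W-425 targets Casovia, not Astovia; it does not apply.
Duty = 2,091 × €1.97 = €4,119.27.
Line 2 (N-953, Astovia, 1,889 units, €239,619.65):
Base rate for N-953 is €4.34/unit.
N-953 has an FTA preferential rate, but origin Astovia is not Junon; base rate stands.
The additional-duty order on N-953 targets Casovia, not Astovia; it does not apply.
Duty = 1,889 × €4.34 = €8,198.26.
Total = €4,119.27 + €8,198.26 = €12,317.53.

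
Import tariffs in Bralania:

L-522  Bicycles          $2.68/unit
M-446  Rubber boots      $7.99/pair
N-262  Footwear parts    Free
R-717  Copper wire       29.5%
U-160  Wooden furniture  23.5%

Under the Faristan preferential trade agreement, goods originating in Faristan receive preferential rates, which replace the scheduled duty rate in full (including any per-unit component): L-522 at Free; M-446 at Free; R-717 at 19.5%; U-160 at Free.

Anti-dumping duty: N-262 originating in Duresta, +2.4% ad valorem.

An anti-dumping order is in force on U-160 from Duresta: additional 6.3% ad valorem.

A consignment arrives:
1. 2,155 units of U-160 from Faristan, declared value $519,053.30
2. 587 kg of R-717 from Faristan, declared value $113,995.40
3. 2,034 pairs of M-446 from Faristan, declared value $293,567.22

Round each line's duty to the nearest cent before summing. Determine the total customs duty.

Line 1 (U-160, Faristan, 2,155 units, $519,053.30):
Base rate for U-160 is 23.5%.
Origin Faristan qualifies under the Bralania–Faristan agreement and U-160 is covered: preferential rate Free applies instead.
The additional-duty order on U-160 targets Duresta, not Faristan; it does not apply.
Duty = $519,053.30 × 0% = $0.00.
Line 2 (R-717, Faristan, 587 kg, $113,995.40):
Base rate for R-717 is 29.5%.
Origin Faristan qualifies under the Bralania–Faristan agreement and R-717 is covered: preferential rate 19.5% applies instead.
Duty = $113,995.40 × 19.5% = $22,229.10.
Line 3 (M-446, Faristan, 2,034 pairs, $293,567.22):
Base rate for M-446 is $7.99/pair.
Origin Faristan qualifies under the Bralania–Faristan agreement and M-446 is covered: preferential rate Free applies instead.
Duty = $293,567.22 × 0% = $0.00.
Total = $0.00 + $22,229.10 + $0.00 = $22,229.10.

$22,229.10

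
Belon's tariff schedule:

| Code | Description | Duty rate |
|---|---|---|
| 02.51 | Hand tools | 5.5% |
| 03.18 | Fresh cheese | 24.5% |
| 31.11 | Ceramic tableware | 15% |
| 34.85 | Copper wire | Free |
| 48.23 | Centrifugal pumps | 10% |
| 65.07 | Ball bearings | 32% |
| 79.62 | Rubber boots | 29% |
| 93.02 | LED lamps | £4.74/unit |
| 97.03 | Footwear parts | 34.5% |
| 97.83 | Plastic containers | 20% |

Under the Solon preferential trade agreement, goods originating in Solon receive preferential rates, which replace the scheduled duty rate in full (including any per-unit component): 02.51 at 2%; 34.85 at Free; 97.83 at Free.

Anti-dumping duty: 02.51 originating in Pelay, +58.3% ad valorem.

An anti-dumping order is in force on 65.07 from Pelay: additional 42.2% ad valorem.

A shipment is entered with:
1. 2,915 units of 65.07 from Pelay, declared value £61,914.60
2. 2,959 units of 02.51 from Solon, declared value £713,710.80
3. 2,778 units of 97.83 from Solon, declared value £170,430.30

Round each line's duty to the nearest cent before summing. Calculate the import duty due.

£60,214.85

Line 1 (65.07, Pelay, 2,915 units, £61,914.60):
Base rate for 65.07 is 32%.
Additional duty on 65.07 from Pelay: +42.2%. Applied ad valorem rate: 32% + 42.2% = 74.2%.
Duty = £61,914.60 × 74.2% = £45,940.63.
Line 2 (02.51, Solon, 2,959 units, £713,710.80):
Base rate for 02.51 is 5.5%.
Origin Solon qualifies under the Belon–Solon agreement and 02.51 is covered: preferential rate 2% applies instead.
The additional-duty order on 02.51 targets Pelay, not Solon; it does not apply.
Duty = £713,710.80 × 2% = £14,274.22.
Line 3 (97.83, Solon, 2,778 units, £170,430.30):
Base rate for 97.83 is 20%.
Origin Solon qualifies under the Belon–Solon agreement and 97.83 is covered: preferential rate Free applies instead.
Duty = £170,430.30 × 0% = £0.00.
Total = £45,940.63 + £14,274.22 + £0.00 = £60,214.85.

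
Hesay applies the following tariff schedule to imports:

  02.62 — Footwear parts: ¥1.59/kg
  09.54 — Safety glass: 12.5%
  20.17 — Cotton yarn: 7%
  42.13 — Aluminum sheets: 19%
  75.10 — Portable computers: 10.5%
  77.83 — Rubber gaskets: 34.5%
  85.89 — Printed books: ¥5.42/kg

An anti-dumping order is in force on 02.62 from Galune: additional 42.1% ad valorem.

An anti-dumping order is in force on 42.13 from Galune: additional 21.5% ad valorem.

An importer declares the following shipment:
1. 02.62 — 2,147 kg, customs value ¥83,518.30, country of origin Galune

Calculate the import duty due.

¥38,574.93

Line 1 (02.62, Galune, 2,147 kg, ¥83,518.30):
Base rate for 02.62 is ¥1.59/kg.
Additional duty on 02.62 from Galune: +42.1% ad valorem. Applied ad valorem rate = 42.1%.
Duty = ¥83,518.30 × 42.1% + 2,147 × ¥1.59 = ¥38,574.93.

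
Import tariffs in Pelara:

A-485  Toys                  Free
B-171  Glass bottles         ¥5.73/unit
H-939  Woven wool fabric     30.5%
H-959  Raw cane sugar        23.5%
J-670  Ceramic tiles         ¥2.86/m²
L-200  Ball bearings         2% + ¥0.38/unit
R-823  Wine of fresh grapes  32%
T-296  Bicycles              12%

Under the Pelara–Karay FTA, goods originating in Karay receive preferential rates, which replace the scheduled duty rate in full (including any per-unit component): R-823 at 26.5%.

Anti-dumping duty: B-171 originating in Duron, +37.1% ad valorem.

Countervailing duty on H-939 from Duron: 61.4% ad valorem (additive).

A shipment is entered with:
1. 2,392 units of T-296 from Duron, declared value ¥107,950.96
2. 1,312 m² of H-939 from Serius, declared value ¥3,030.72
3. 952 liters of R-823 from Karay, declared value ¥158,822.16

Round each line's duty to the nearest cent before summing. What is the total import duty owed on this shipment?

¥55,966.36

Line 1 (T-296, Duron, 2,392 units, ¥107,950.96):
Base rate for T-296 is 12%.
Duty = ¥107,950.96 × 12% = ¥12,954.12.
Line 2 (H-939, Serius, 1,312 m², ¥3,030.72):
Base rate for H-939 is 30.5%.
The additional-duty order on H-939 targets Duron, not Serius; it does not apply.
Duty = ¥3,030.72 × 30.5% = ¥924.37.
Line 3 (R-823, Karay, 952 liters, ¥158,822.16):
Base rate for R-823 is 32%.
Origin Karay qualifies under the Pelara–Karay agreement and R-823 is covered: preferential rate 26.5% applies instead.
Duty = ¥158,822.16 × 26.5% = ¥42,087.87.
Total = ¥12,954.12 + ¥924.37 + ¥42,087.87 = ¥55,966.36.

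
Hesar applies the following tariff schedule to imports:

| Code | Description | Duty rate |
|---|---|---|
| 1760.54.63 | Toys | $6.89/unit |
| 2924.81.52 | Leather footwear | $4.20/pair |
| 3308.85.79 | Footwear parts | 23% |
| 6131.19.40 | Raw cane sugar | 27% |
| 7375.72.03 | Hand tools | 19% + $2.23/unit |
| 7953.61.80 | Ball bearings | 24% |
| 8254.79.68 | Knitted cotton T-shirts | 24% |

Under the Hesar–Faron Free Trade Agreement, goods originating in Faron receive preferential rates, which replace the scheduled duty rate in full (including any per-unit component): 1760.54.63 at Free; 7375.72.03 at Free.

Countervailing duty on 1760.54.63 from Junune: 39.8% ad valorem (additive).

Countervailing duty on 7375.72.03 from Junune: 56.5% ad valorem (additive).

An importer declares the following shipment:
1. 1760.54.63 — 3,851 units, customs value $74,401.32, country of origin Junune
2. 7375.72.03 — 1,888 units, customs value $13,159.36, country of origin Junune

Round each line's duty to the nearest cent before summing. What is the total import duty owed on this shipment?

Line 1 (1760.54.63, Junune, 3,851 units, $74,401.32):
Base rate for 1760.54.63 is $6.89/unit.
1760.54.63 has an FTA preferential rate, but origin Junune is not Faron; base rate stands.
Additional duty on 1760.54.63 from Junune: +39.8% ad valorem. Applied ad valorem rate = 39.8%.
Duty = $74,401.32 × 39.8% + 3,851 × $6.89 = $56,145.12.
Line 2 (7375.72.03, Junune, 1,888 units, $13,159.36):
Base rate for 7375.72.03 is 19% + $2.23/unit.
7375.72.03 has an FTA preferential rate, but origin Junune is not Faron; base rate stands.
Additional duty on 7375.72.03 from Junune: +56.5%. Applied ad valorem rate: 19% + 56.5% = 75.5%.
Duty = $13,159.36 × 75.5% + 1,888 × $2.23 = $14,145.56.
Total = $56,145.12 + $14,145.56 = $70,290.68.

$70,290.68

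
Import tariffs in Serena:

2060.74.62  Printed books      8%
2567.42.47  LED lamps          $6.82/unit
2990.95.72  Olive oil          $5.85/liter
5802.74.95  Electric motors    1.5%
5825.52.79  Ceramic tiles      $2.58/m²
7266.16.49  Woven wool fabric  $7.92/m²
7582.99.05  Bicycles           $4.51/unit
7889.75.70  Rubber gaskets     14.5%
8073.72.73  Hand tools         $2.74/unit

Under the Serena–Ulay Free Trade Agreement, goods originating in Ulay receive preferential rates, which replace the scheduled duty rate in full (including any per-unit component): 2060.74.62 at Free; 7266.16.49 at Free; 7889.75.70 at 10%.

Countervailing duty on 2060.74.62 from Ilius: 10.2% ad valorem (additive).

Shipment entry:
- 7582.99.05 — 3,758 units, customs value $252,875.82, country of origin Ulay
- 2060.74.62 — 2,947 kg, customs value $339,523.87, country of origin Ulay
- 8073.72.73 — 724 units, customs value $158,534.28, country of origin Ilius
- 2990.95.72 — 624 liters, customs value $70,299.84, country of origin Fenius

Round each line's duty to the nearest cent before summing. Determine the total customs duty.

$22,582.74

Line 1 (7582.99.05, Ulay, 3,758 units, $252,875.82):
Base rate for 7582.99.05 is $4.51/unit.
Origin Ulay is the FTA partner but 7582.99.05 is not on the preference list; base rate stands.
Duty = 3,758 × $4.51 = $16,948.58.
Line 2 (2060.74.62, Ulay, 2,947 kg, $339,523.87):
Base rate for 2060.74.62 is 8%.
Origin Ulay qualifies under the Serena–Ulay agreement and 2060.74.62 is covered: preferential rate Free applies instead.
The additional-duty order on 2060.74.62 targets Ilius, not Ulay; it does not apply.
Duty = $339,523.87 × 0% = $0.00.
Line 3 (8073.72.73, Ilius, 724 units, $158,534.28):
Base rate for 8073.72.73 is $2.74/unit.
Duty = 724 × $2.74 = $1,983.76.
Line 4 (2990.95.72, Fenius, 624 liters, $70,299.84):
Base rate for 2990.95.72 is $5.85/liter.
Duty = 624 × $5.85 = $3,650.40.
Total = $16,948.58 + $0.00 + $1,983.76 + $3,650.40 = $22,582.74.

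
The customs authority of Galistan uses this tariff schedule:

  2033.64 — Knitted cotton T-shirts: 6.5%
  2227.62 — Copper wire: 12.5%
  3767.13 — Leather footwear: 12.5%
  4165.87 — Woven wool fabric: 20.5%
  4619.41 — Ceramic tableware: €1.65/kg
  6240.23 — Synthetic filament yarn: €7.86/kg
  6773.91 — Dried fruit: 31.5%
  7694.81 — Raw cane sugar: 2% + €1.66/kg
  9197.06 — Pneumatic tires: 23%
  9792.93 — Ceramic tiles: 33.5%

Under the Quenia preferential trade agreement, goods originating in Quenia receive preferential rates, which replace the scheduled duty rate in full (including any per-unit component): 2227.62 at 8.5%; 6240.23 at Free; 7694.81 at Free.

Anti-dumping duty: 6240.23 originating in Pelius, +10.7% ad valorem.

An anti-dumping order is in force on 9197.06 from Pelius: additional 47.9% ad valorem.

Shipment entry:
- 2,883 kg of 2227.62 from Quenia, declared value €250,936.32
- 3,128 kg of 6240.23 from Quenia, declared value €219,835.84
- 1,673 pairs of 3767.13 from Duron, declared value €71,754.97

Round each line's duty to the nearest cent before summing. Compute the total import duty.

Line 1 (2227.62, Quenia, 2,883 kg, €250,936.32):
Base rate for 2227.62 is 12.5%.
Origin Quenia qualifies under the Galistan–Quenia agreement and 2227.62 is covered: preferential rate 8.5% applies instead.
Duty = €250,936.32 × 8.5% = €21,329.59.
Line 2 (6240.23, Quenia, 3,128 kg, €219,835.84):
Base rate for 6240.23 is €7.86/kg.
Origin Quenia qualifies under the Galistan–Quenia agreement and 6240.23 is covered: preferential rate Free applies instead.
The additional-duty order on 6240.23 targets Pelius, not Quenia; it does not apply.
Duty = €219,835.84 × 0% = €0.00.
Line 3 (3767.13, Duron, 1,673 pairs, €71,754.97):
Base rate for 3767.13 is 12.5%.
Duty = €71,754.97 × 12.5% = €8,969.37.
Total = €21,329.59 + €0.00 + €8,969.37 = €30,298.96.

€30,298.96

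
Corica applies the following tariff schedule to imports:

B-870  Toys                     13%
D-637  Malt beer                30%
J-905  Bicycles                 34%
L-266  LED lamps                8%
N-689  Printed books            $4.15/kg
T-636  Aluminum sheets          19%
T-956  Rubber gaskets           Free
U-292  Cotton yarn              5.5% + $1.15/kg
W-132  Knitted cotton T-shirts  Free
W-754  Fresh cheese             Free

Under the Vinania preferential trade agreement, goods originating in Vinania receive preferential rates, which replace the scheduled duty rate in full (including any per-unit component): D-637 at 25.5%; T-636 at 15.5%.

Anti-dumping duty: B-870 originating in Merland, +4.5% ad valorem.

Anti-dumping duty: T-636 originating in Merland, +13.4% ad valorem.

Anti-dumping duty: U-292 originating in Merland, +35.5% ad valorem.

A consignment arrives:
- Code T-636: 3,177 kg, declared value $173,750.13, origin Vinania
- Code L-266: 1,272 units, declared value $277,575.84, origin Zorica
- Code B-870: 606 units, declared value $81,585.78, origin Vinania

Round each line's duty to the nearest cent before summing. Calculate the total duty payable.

Line 1 (T-636, Vinania, 3,177 kg, $173,750.13):
Base rate for T-636 is 19%.
Origin Vinania qualifies under the Corica–Vinania agreement and T-636 is covered: preferential rate 15.5% applies instead.
The additional-duty order on T-636 targets Merland, not Vinania; it does not apply.
Duty = $173,750.13 × 15.5% = $26,931.27.
Line 2 (L-266, Zorica, 1,272 units, $277,575.84):
Base rate for L-266 is 8%.
Duty = $277,575.84 × 8% = $22,206.07.
Line 3 (B-870, Vinania, 606 units, $81,585.78):
Base rate for B-870 is 13%.
Origin Vinania is the FTA partner but B-870 is not on the preference list; base rate stands.
The additional-duty order on B-870 targets Merland, not Vinania; it does not apply.
Duty = $81,585.78 × 13% = $10,606.15.
Total = $26,931.27 + $22,206.07 + $10,606.15 = $59,743.49.

$59,743.49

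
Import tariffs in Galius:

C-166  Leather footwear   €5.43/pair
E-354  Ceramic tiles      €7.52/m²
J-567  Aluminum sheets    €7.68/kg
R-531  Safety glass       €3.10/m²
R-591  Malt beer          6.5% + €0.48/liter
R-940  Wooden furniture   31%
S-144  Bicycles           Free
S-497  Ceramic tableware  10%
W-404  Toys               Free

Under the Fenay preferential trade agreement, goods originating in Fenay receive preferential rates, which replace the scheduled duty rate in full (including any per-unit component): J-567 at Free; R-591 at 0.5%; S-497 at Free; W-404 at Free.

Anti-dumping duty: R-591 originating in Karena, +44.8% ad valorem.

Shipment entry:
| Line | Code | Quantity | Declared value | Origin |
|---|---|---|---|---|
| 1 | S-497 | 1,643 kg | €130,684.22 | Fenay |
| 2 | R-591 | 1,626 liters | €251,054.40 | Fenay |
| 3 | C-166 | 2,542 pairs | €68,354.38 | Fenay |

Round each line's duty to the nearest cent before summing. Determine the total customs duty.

€15,058.33

Line 1 (S-497, Fenay, 1,643 kg, €130,684.22):
Base rate for S-497 is 10%.
Origin Fenay qualifies under the Galius–Fenay agreement and S-497 is covered: preferential rate Free applies instead.
Duty = €130,684.22 × 0% = €0.00.
Line 2 (R-591, Fenay, 1,626 liters, €251,054.40):
Base rate for R-591 is 6.5% + €0.48/liter.
Origin Fenay qualifies under the Galius–Fenay agreement and R-591 is covered: preferential rate 0.5% applies instead.
The additional-duty order on R-591 targets Karena, not Fenay; it does not apply.
Duty = €251,054.40 × 0.5% = €1,255.27.
Line 3 (C-166, Fenay, 2,542 pairs, €68,354.38):
Base rate for C-166 is €5.43/pair.
Origin Fenay is the FTA partner but C-166 is not on the preference list; base rate stands.
Duty = 2,542 × €5.43 = €13,803.06.
Total = €0.00 + €1,255.27 + €13,803.06 = €15,058.33.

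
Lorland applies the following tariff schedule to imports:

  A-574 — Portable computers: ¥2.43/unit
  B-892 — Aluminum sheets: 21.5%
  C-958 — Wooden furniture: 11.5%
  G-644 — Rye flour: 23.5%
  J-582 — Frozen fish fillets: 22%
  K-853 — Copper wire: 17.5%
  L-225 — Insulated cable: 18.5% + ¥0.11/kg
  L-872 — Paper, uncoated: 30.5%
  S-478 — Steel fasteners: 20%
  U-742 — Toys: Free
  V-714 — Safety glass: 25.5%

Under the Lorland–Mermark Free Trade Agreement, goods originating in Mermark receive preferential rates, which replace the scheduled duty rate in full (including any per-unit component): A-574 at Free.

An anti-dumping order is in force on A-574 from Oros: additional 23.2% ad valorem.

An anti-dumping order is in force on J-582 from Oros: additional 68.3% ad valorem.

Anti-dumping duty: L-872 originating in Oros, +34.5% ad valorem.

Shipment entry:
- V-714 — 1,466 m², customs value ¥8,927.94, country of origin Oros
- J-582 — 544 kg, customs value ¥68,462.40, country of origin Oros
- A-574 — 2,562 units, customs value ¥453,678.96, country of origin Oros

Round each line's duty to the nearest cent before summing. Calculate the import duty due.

Line 1 (V-714, Oros, 1,466 m², ¥8,927.94):
Base rate for V-714 is 25.5%.
Duty = ¥8,927.94 × 25.5% = ¥2,276.62.
Line 2 (J-582, Oros, 544 kg, ¥68,462.40):
Base rate for J-582 is 22%.
Additional duty on J-582 from Oros: +68.3%. Applied ad valorem rate: 22% + 68.3% = 90.3%.
Duty = ¥68,462.40 × 90.3% = ¥61,821.55.
Line 3 (A-574, Oros, 2,562 units, ¥453,678.96):
Base rate for A-574 is ¥2.43/unit.
A-574 has an FTA preferential rate, but origin Oros is not Mermark; base rate stands.
Additional duty on A-574 from Oros: +23.2% ad valorem. Applied ad valorem rate = 23.2%.
Duty = ¥453,678.96 × 23.2% + 2,562 × ¥2.43 = ¥111,479.18.
Total = ¥2,276.62 + ¥61,821.55 + ¥111,479.18 = ¥175,577.35.

¥175,577.35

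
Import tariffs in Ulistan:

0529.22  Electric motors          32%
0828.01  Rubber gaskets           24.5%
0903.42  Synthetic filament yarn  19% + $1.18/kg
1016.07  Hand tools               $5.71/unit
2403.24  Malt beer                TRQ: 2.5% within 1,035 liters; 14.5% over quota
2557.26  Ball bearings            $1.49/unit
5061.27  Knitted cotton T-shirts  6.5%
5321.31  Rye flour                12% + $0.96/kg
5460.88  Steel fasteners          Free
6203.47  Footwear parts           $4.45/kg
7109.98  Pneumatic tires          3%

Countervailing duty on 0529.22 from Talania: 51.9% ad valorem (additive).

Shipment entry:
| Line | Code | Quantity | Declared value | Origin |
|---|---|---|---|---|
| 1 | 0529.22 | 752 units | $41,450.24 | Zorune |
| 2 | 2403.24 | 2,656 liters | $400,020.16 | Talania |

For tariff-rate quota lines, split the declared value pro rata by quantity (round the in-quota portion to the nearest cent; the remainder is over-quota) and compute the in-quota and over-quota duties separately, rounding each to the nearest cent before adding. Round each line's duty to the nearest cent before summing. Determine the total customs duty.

Line 1 (0529.22, Zorune, 752 units, $41,450.24):
Base rate for 0529.22 is 32%.
The additional-duty order on 0529.22 targets Talania, not Zorune; it does not apply.
Duty = $41,450.24 × 32% = $13,264.08.
Line 2 (2403.24, Talania, 2,656 liters, $400,020.16):
Code 2403.24 is under a tariff-rate quota (threshold 1,035 liters). In-quota: 1,035 liters at 2.5%; over-quota: 1,621 liters at 14.5%.
Pro-rata value split: in-quota = $400,020.16 × 1,035/2,656 = $155,881.35; over-quota = $400,020.16 − $155,881.35 = $244,138.81.
In-quota duty = $155,881.35 × 2.5% = $3,897.03. Over-quota duty = $244,138.81 × 14.5% = $35,400.13.
Line duty = $3,897.03 + $35,400.13 = $39,297.16.
Total = $13,264.08 + $39,297.16 = $52,561.24.

$52,561.24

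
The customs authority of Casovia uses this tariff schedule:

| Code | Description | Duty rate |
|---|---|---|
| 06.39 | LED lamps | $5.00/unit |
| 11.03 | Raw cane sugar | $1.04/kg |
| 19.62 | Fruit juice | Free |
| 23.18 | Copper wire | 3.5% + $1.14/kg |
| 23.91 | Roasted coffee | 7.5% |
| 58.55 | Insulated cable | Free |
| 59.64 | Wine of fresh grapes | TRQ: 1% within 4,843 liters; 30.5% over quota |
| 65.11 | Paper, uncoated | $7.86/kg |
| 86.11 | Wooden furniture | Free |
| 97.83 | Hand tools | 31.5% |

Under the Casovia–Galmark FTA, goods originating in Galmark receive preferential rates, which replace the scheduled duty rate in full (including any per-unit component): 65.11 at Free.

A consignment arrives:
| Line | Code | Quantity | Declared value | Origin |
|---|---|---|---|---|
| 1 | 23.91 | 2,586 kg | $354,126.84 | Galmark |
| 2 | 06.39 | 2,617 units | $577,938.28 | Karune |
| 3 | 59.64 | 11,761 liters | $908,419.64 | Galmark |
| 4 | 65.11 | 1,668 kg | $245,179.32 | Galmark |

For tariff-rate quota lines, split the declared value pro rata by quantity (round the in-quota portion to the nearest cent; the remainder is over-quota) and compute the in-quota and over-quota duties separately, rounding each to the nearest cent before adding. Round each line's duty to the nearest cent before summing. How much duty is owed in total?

$206,360.87

Line 1 (23.91, Galmark, 2,586 kg, $354,126.84):
Base rate for 23.91 is 7.5%.
Origin Galmark is the FTA partner but 23.91 is not on the preference list; base rate stands.
Duty = $354,126.84 × 7.5% = $26,559.51.
Line 2 (06.39, Karune, 2,617 units, $577,938.28):
Base rate for 06.39 is $5.00/unit.
Duty = 2,617 × $5.00 = $13,085.00.
Line 3 (59.64, Galmark, 11,761 liters, $908,419.64):
Code 59.64 is under a tariff-rate quota (threshold 4,843 liters). In-quota: 4,843 liters at 1%; over-quota: 6,918 liters at 30.5%.
Pro-rata value split: in-quota = $908,419.64 × 4,843/11,761 = $374,073.32; over-quota = $908,419.64 − $374,073.32 = $534,346.32.
In-quota duty = $374,073.32 × 1% = $3,740.73. Over-quota duty = $534,346.32 × 30.5% = $162,975.63.
Line duty = $3,740.73 + $162,975.63 = $166,716.36.
Line 4 (65.11, Galmark, 1,668 kg, $245,179.32):
Base rate for 65.11 is $7.86/kg.
Origin Galmark qualifies under the Casovia–Galmark agreement and 65.11 is covered: preferential rate Free applies instead.
Duty = $245,179.32 × 0% = $0.00.
Total = $26,559.51 + $13,085.00 + $166,716.36 + $0.00 = $206,360.87.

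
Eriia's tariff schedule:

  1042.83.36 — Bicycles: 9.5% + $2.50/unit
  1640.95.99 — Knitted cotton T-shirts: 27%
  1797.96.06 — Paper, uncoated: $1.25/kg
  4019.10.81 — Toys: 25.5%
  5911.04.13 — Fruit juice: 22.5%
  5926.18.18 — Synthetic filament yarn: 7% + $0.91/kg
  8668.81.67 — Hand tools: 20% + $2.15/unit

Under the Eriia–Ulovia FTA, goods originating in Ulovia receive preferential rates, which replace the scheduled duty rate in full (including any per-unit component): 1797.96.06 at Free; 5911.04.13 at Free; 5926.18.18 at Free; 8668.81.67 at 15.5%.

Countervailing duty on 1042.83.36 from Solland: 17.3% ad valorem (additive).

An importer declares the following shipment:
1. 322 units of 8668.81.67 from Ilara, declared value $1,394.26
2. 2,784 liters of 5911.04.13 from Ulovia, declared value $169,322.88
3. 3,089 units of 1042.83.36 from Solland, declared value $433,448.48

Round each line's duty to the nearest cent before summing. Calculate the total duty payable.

Line 1 (8668.81.67, Ilara, 322 units, $1,394.26):
Base rate for 8668.81.67 is 20% + $2.15/unit.
8668.81.67 has an FTA preferential rate, but origin Ilara is not Ulovia; base rate stands.
Duty = $1,394.26 × 20% + 322 × $2.15 = $971.15.
Line 2 (5911.04.13, Ulovia, 2,784 liters, $169,322.88):
Base rate for 5911.04.13 is 22.5%.
Origin Ulovia qualifies under the Eriia–Ulovia agreement and 5911.04.13 is covered: preferential rate Free applies instead.
Duty = $169,322.88 × 0% = $0.00.
Line 3 (1042.83.36, Solland, 3,089 units, $433,448.48):
Base rate for 1042.83.36 is 9.5% + $2.50/unit.
Additional duty on 1042.83.36 from Solland: +17.3%. Applied ad valorem rate: 9.5% + 17.3% = 26.8%.
Duty = $433,448.48 × 26.8% + 3,089 × $2.50 = $123,886.69.
Total = $971.15 + $0.00 + $123,886.69 = $124,857.84.

$124,857.84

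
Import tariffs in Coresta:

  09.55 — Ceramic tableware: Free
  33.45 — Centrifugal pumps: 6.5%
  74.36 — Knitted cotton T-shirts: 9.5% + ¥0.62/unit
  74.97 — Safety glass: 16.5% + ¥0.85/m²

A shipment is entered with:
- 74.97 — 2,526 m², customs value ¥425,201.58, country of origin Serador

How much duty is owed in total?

Line 1 (74.97, Serador, 2,526 m², ¥425,201.58):
Base rate for 74.97 is 16.5% + ¥0.85/m².
Duty = ¥425,201.58 × 16.5% + 2,526 × ¥0.85 = ¥72,305.36.

¥72,305.36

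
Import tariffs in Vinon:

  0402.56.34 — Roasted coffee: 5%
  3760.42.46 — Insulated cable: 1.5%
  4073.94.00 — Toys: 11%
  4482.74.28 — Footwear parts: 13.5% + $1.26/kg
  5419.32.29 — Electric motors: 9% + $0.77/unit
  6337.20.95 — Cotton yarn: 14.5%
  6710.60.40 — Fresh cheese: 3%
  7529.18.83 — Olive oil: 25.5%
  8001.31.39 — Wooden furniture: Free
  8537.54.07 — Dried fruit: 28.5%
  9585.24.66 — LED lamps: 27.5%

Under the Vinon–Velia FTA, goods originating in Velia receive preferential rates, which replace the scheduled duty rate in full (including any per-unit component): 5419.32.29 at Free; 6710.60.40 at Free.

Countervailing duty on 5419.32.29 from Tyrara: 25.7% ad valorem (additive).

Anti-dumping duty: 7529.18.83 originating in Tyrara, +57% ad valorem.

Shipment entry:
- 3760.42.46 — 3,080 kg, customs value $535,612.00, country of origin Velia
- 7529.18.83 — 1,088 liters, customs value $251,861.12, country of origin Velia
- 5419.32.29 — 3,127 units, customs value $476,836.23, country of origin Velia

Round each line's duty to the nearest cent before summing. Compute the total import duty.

Line 1 (3760.42.46, Velia, 3,080 kg, $535,612.00):
Base rate for 3760.42.46 is 1.5%.
Origin Velia is the FTA partner but 3760.42.46 is not on the preference list; base rate stands.
Duty = $535,612.00 × 1.5% = $8,034.18.
Line 2 (7529.18.83, Velia, 1,088 liters, $251,861.12):
Base rate for 7529.18.83 is 25.5%.
Origin Velia is the FTA partner but 7529.18.83 is not on the preference list; base rate stands.
The additional-duty order on 7529.18.83 targets Tyrara, not Velia; it does not apply.
Duty = $251,861.12 × 25.5% = $64,224.59.
Line 3 (5419.32.29, Velia, 3,127 units, $476,836.23):
Base rate for 5419.32.29 is 9% + $0.77/unit.
Origin Velia qualifies under the Vinon–Velia agreement and 5419.32.29 is covered: preferential rate Free applies instead.
The additional-duty order on 5419.32.29 targets Tyrara, not Velia; it does not apply.
Duty = $476,836.23 × 0% = $0.00.
Total = $8,034.18 + $64,224.59 + $0.00 = $72,258.77.

$72,258.77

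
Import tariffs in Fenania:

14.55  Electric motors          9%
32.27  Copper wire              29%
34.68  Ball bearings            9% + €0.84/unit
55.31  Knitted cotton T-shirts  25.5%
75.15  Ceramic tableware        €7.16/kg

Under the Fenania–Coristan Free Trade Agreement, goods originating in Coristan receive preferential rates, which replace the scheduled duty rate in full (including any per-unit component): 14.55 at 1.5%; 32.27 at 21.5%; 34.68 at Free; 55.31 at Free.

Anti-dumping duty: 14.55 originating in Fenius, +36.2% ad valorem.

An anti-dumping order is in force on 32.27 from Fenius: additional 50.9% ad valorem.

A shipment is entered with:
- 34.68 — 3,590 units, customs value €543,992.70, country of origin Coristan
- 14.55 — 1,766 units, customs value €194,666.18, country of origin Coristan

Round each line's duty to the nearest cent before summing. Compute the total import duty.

€2,919.99

Line 1 (34.68, Coristan, 3,590 units, €543,992.70):
Base rate for 34.68 is 9% + €0.84/unit.
Origin Coristan qualifies under the Fenania–Coristan agreement and 34.68 is covered: preferential rate Free applies instead.
Duty = €543,992.70 × 0% = €0.00.
Line 2 (14.55, Coristan, 1,766 units, €194,666.18):
Base rate for 14.55 is 9%.
Origin Coristan qualifies under the Fenania–Coristan agreement and 14.55 is covered: preferential rate 1.5% applies instead.
The additional-duty order on 14.55 targets Fenius, not Coristan; it does not apply.
Duty = €194,666.18 × 1.5% = €2,919.99.
Total = €0.00 + €2,919.99 = €2,919.99.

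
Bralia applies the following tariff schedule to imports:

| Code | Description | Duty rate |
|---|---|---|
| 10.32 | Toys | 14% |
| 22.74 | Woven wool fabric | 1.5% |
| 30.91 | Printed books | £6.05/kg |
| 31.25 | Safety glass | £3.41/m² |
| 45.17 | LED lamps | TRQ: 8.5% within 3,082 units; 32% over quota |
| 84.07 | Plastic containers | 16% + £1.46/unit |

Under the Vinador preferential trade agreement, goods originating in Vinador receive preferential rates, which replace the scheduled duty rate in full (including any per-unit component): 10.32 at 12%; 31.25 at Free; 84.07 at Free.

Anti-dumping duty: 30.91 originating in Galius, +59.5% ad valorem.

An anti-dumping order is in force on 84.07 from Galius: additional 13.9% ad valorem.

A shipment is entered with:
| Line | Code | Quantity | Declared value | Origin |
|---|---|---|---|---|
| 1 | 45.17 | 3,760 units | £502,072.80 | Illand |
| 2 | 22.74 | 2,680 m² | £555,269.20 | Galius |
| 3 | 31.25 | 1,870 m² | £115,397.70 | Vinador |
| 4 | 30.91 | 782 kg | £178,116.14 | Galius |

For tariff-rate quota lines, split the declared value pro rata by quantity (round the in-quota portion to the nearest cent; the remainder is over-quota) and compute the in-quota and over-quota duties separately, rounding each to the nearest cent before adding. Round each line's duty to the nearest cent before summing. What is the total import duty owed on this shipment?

£182,990.76

Line 1 (45.17, Illand, 3,760 units, £502,072.80):
Code 45.17 is under a tariff-rate quota (threshold 3,082 units). In-quota: 3,082 units at 8.5%; over-quota: 678 units at 32%.
Pro-rata value split: in-quota = £502,072.80 × 3,082/3,760 = £411,539.46; over-quota = £502,072.80 − £411,539.46 = £90,533.34.
In-quota duty = £411,539.46 × 8.5% = £34,980.85. Over-quota duty = £90,533.34 × 32% = £28,970.67.
Line duty = £34,980.85 + £28,970.67 = £63,951.52.
Line 2 (22.74, Galius, 2,680 m², £555,269.20):
Base rate for 22.74 is 1.5%.
Duty = £555,269.20 × 1.5% = £8,329.04.
Line 3 (31.25, Vinador, 1,870 m², £115,397.70):
Base rate for 31.25 is £3.41/m².
Origin Vinador qualifies under the Bralia–Vinador agreement and 31.25 is covered: preferential rate Free applies instead.
Duty = £115,397.70 × 0% = £0.00.
Line 4 (30.91, Galius, 782 kg, £178,116.14):
Base rate for 30.91 is £6.05/kg.
Additional duty on 30.91 from Galius: +59.5% ad valorem. Applied ad valorem rate = 59.5%.
Duty = £178,116.14 × 59.5% + 782 × £6.05 = £110,710.20.
Total = £63,951.52 + £8,329.04 + £0.00 + £110,710.20 = £182,990.76.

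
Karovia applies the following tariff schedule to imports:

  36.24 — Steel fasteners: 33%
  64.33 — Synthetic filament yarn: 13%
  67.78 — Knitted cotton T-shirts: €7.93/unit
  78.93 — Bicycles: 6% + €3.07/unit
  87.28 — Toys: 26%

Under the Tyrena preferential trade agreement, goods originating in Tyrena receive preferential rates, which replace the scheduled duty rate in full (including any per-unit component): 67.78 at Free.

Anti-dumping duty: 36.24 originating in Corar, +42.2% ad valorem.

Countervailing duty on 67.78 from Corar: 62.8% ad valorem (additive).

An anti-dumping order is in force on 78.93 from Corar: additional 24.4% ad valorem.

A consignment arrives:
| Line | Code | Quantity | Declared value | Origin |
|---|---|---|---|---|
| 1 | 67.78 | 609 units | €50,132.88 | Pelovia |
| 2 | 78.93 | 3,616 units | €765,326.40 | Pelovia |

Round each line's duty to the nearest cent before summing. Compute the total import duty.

€61,850.07

Line 1 (67.78, Pelovia, 609 units, €50,132.88):
Base rate for 67.78 is €7.93/unit.
67.78 has an FTA preferential rate, but origin Pelovia is not Tyrena; base rate stands.
The additional-duty order on 67.78 targets Corar, not Pelovia; it does not apply.
Duty = 609 × €7.93 = €4,829.37.
Line 2 (78.93, Pelovia, 3,616 units, €765,326.40):
Base rate for 78.93 is 6% + €3.07/unit.
The additional-duty order on 78.93 targets Corar, not Pelovia; it does not apply.
Duty = €765,326.40 × 6% + 3,616 × €3.07 = €57,020.70.
Total = €4,829.37 + €57,020.70 = €61,850.07.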